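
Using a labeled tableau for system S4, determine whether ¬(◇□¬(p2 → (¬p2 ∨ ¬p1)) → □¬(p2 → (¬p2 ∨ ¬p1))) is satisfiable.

Satisfiable

1. ¬(◇□¬(p2 → (¬p2 ∨ ¬p1)) → □¬(p2 → (¬p2 ∨ ¬p1))), 0
2. ◇□¬(p2 → (¬p2 ∨ ¬p1)), 0
3. ¬□¬(p2 → (¬p2 ∨ ¬p1)), 0
4. □¬(p2 → (¬p2 ∨ ¬p1)), 1
5. ¬(p2 → (¬p2 ∨ ¬p1)), 1
6. p2, 1
7. ¬(¬p2 ∨ ¬p1), 1
8. p1, 1
9. p2 → (¬p2 ∨ ¬p1), 2
10. ¬p2 ∨ ¬p1, 2
11. ¬p1, 2
Accessibility: 0R0, 0R1, 0R2, 1R1, 2R2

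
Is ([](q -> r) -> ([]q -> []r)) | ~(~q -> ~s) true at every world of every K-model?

Valid

Tableau for the negation ~(([](q -> r) -> ([]q -> []r)) | ~(~q -> ~s)):
1. ~(([](q -> r) -> ([]q -> []r)) | ~(~q -> ~s)), w0
2. ~([](q -> r) -> ([]q -> []r)), w0   [~|-rule on 1]
3. ~q -> ~s, w0   [~|-rule on 1]
4. [](q -> r), w0   [~->-rule on 2]
5. ~([]q -> []r), w0   [~->-rule on 2]
6. []q, w0   [~->-rule on 5]
7. ~[]r, w0   [~->-rule on 5]
8. ~s, w0   [->-rule on 3 (branches; this branch)]
9. ~r, w1   [~[]-rule on 7: fresh world w1, w0Rw1]
10. q -> r, w1   [[]-rule on 4 via w0Rw1]
11. q, w1   [[]-rule on 6 via w0Rw1]
12. r, w1   [->-rule on 10 (branches; this branch)]
Accessibility: w0Rw1
Branch closes: r and ~r both at w1.
All branches of the negation close; one closing branch shown above.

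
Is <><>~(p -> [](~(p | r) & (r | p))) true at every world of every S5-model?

Tableau for the negation ~<><>~(p -> [](~(p | r) & (r | p))):
1. ~<><>~(p -> [](~(p | r) & (r | p))), 0
2. ~<>~(p -> [](~(p | r) & (r | p))), 0
3. p -> [](~(p | r) & (r | p)), 0
4. ~p, 0
Accessibility: 0R0
The negation has an open branch (countermodel exists).

Invalid (countermodel exists)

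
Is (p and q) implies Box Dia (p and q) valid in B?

Yes, valid

Tableau for the negation not ((p and q) implies Box Dia (p and q)):
1. not ((p and q) implies Box Dia (p and q)), 0
2. p and q, 0
3. not Box Dia (p and q), 0
4. p, 0
5. q, 0
6. not Dia (p and q), 1
7. not (p and q), 0
8. not (p and q), 1
9. not q, 0
Accessibility: 0R0, 0R1, 1R0, 1R1
Branch closes: q and not q both at 0.
Every branch of the negation's tableau closes; the branch above is one of them.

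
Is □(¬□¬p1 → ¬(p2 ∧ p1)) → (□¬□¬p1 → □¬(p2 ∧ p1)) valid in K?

Tableau for the negation ¬(□(¬□¬p1 → ¬(p2 ∧ p1)) → (□¬□¬p1 → □¬(p2 ∧ p1))):
1. ¬(□(¬□¬p1 → ¬(p2 ∧ p1)) → (□¬□¬p1 → □¬(p2 ∧ p1))), u
2. □(¬□¬p1 → ¬(p2 ∧ p1)), u   [¬→-rule on 1]
3. ¬(□¬□¬p1 → □¬(p2 ∧ p1)), u   [¬→-rule on 1]
4. □¬□¬p1, u   [¬→-rule on 3]
5. ¬□¬(p2 ∧ p1), u   [¬→-rule on 3]
6. p2 ∧ p1, v   [¬□-rule on 5: fresh world v, uRv]
7. p2, v   [∧-rule on 6]
8. p1, v   [∧-rule on 6]
9. ¬□¬p1 → ¬(p2 ∧ p1), v   [□-rule on 2 via uRv]
10. ¬□¬p1, v   [□-rule on 4 via uRv]
11. □¬p1, v   [→-rule on 9 (branches; this branch)]
12. p1, w   [¬□-rule on 10: fresh world w, vRw]
13. ¬p1, w   [□-rule on 11 via vRw]
Accessibility: uRv, vRw
Branch closes: p1 and ¬p1 both at w.
All branches of the negation close; one closing branch shown above.

Valid in K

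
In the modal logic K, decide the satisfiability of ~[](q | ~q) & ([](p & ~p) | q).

1. ~[](q | ~q) & ([](p & ~p) | q), 0
2. ~[](q | ~q), 0
3. [](p & ~p) | q, 0
4. q, 0
5. ~(q | ~q), 1
6. ~q, 1
7. q, 1
Accessibility: 0R1
Branch closes: q and ~q both at 1.
All branches of the tableau close; one closing branch shown above.

Unsatisfiable (every branch closes)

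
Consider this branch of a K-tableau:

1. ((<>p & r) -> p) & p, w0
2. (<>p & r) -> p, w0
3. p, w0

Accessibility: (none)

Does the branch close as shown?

No, open

There is no literal clash: for every atom and world, at most one sign appears.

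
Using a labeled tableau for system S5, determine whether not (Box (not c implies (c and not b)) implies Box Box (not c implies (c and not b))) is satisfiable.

1. not (Box (not c implies (c and not b)) implies Box Box (not c implies (c and not b))), w0
2. Box (not c implies (c and not b)), w0   [neg-implies-rule on 1]
3. not Box Box (not c implies (c and not b)), w0   [neg-implies-rule on 1]
4. not c implies (c and not b), w0   [Box-rule on 2 via w0Rw0]
5. c and not b, w0   [implies-rule on 4 (branches; this branch)]
6. c, w0   [and-rule on 5]
7. not b, w0   [and-rule on 5]
8. not Box (not c implies (c and not b)), w1   [neg-Box-rule on 3: fresh world w1, w0Rw1]
9. not c implies (c and not b), w1   [Box-rule on 2 via w0Rw1]
10. c and not b, w1   [implies-rule on 9 (branches; this branch)]
11. c, w1   [and-rule on 10]
12. not b, w1   [and-rule on 10]
13. not (not c implies (c and not b)), w2   [neg-Box-rule on 8: fresh world w2, w1Rw2]
14. not c, w2   [neg-implies-rule on 13]
15. not (c and not b), w2   [neg-implies-rule on 13]
16. not c implies (c and not b), w2   [Box-rule on 2 via w0Rw2]
17. b, w2   [neg-and-rule on 15 (branches; this branch)]
18. c and not b, w2   [implies-rule on 16 (branches; this branch)]
19. c, w2   [and-rule on 18]
20. not b, w2   [and-rule on 18]
Accessibility: w0Rw0, w0Rw1, w0Rw2, w1Rw0, w1Rw1, w1Rw2, w2Rw0, w2Rw1, w2Rw2
Branch closes: c and not c both at w2.
Every branch closes; the branch above is one of them.

No, unsatisfiable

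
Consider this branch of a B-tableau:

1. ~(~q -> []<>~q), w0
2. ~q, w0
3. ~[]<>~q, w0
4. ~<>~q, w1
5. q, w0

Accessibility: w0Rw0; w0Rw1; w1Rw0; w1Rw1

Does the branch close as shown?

Yes, closed

Both q and ~q appear at w0.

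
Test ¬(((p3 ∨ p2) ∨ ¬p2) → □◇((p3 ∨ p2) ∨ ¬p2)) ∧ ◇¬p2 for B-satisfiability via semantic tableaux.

1. ¬(((p3 ∨ p2) ∨ ¬p2) → □◇((p3 ∨ p2) ∨ ¬p2)) ∧ ◇¬p2, w0
2. ¬(((p3 ∨ p2) ∨ ¬p2) → □◇((p3 ∨ p2) ∨ ¬p2)), w0
3. ◇¬p2, w0
4. (p3 ∨ p2) ∨ ¬p2, w0
5. ¬□◇((p3 ∨ p2) ∨ ¬p2), w0
6. p3 ∨ p2, w0
7. p2, w0
8. ¬p2, w1
9. ¬◇((p3 ∨ p2) ∨ ¬p2), w2
10. ¬((p3 ∨ p2) ∨ ¬p2), w0
11. ¬(p3 ∨ p2), w0
12. ¬p3, w0
13. ¬p2, w0
Accessibility: w0Rw0, w0Rw1, w0Rw2, w1Rw0, w1Rw1, w2Rw0, w2Rw2
Branch closes: p2 and ¬p2 both at w0.
All branches of the tableau close; one closing branch shown above.

Unsatisfiable (every branch closes)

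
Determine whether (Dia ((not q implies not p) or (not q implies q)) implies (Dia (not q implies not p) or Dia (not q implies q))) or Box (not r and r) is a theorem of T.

Yes, valid

Tableau for the negation not ((Dia ((not q implies not p) or (not q implies q)) implies (Dia (not q implies not p) or Dia (not q implies q))) or Box (not r and r)):
1. not ((Dia ((not q implies not p) or (not q implies q)) implies (Dia (not q implies not p) or Dia (not q implies q))) or Box (not r and r)), u
2. not (Dia ((not q implies not p) or (not q implies q)) implies (Dia (not q implies not p) or Dia (not q implies q))), u
3. not Box (not r and r), u
4. Dia ((not q implies not p) or (not q implies q)), u
5. not (Dia (not q implies not p) or Dia (not q implies q)), u
6. not Dia (not q implies not p), u
7. not Dia (not q implies q), u
8. not (not q implies not p), u
9. not q, u
10. p, u
11. not (not q implies q), u
12. not (not r and r), v
13. not (not q implies not p), v
14. not q, v
15. p, v
16. not (not q implies q), v
17. not r, v
18. (not q implies not p) or (not q implies q), w
19. not (not q implies not p), w
20. not q, w
21. p, w
22. not (not q implies q), w
23. not q implies q, w
24. q, w
Accessibility: uRu, uRv, uRw, vRv, wRw
Branch closes: q and not q both at w.
All branches of the negation close; one closing branch shown above.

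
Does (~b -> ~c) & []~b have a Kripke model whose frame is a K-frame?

1. (~b -> ~c) & []~b, w0
2. ~b -> ~c, w0
3. []~b, w0
4. ~c, w0

Satisfiable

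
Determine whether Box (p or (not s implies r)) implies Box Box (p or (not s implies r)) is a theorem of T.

Invalid (countermodel exists)

Tableau for the negation not (Box (p or (not s implies r)) implies Box Box (p or (not s implies r))):
1. not (Box (p or (not s implies r)) implies Box Box (p or (not s implies r))), u
2. Box (p or (not s implies r)), u
3. not Box Box (p or (not s implies r)), u
4. p or (not s implies r), u
5. not s implies r, u
6. r, u
7. not Box (p or (not s implies r)), v
8. p or (not s implies r), v
9. not s implies r, v
10. r, v
11. not (p or (not s implies r)), w
12. not p, w
13. not (not s implies r), w
14. not s, w
15. not r, w
Accessibility: uRu, uRv, vRv, vRw, wRw
The negation has an open branch (countermodel exists).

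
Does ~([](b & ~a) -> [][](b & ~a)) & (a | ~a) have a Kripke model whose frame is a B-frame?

1. ~([](b & ~a) -> [][](b & ~a)) & (a | ~a), u
2. ~([](b & ~a) -> [][](b & ~a)), u
3. a | ~a, u
4. [](b & ~a), u
5. ~[][](b & ~a), u
6. b & ~a, u
7. b, u
8. ~a, u
9. ~[](b & ~a), v
10. b & ~a, v
11. b, v
12. ~a, v
13. ~(b & ~a), w
14. a, w
Accessibility: uRu, uRv, vRu, vRv, vRw, wRv, wRw

Satisfiable (open branch found)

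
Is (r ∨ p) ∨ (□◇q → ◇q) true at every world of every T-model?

Tableau for the negation ¬((r ∨ p) ∨ (□◇q → ◇q)):
1. ¬((r ∨ p) ∨ (□◇q → ◇q)), 0
2. ¬(r ∨ p), 0   [¬∨-rule on 1]
3. ¬(□◇q → ◇q), 0   [¬∨-rule on 1]
4. ¬r, 0   [¬∨-rule on 2]
5. ¬p, 0   [¬∨-rule on 2]
6. □◇q, 0   [¬→-rule on 3]
7. ¬◇q, 0   [¬→-rule on 3]
8. ◇q, 0   [□-rule on 6 via 0R0]
9. ¬q, 0   [¬◇-rule on 7 via 0R0]
10. q, 1   [◇-rule on 8: fresh world 1, 0R1]
11. ◇q, 1   [□-rule on 6 via 0R1]
12. ¬q, 1   [¬◇-rule on 7 via 0R1]
Accessibility: 0R0, 0R1, 1R1
Branch closes: q and ¬q both at 1.
All branches of the negation close; one closing branch shown above.

Valid in T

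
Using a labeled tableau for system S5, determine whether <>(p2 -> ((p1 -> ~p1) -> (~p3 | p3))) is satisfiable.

1. <>(p2 -> ((p1 -> ~p1) -> (~p3 | p3))), w0
2. p2 -> ((p1 -> ~p1) -> (~p3 | p3)), w1
3. (p1 -> ~p1) -> (~p3 | p3), w1
4. ~p3 | p3, w1
5. p3, w1
Accessibility: w0Rw0, w0Rw1, w1Rw0, w1Rw1

Satisfiable (open branch found)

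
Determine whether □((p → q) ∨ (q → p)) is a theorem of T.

Tableau for the negation ¬□((p → q) ∨ (q → p)):
1. ¬□((p → q) ∨ (q → p)), u
2. ¬((p → q) ∨ (q → p)), v   [¬□-rule on 1: fresh world v, uRv]
3. ¬(p → q), v   [¬∨-rule on 2]
4. ¬(q → p), v   [¬∨-rule on 2]
5. p, v   [¬→-rule on 3]
6. ¬q, v   [¬→-rule on 3]
7. q, v   [¬→-rule on 4]
8. ¬p, v   [¬→-rule on 4]
Accessibility: uRu, uRv, vRv
Branch closes: q and ¬q both at v.
Every branch of the negation's tableau closes; the branch above is one of them.

Valid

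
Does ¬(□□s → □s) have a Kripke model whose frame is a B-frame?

1. ¬(□□s → □s), u
2. □□s, u   [¬→-rule on 1]
3. ¬□s, u   [¬→-rule on 1]
4. □s, u   [□-rule on 2 via uRu]
5. s, u   [□-rule on 4 via uRu]
6. ¬s, v   [¬□-rule on 3: fresh world v, uRv]
7. □s, v   [□-rule on 2 via uRv]
8. s, v   [□-rule on 4 via uRv]
Accessibility: uRu, uRv, vRu, vRv
Branch closes: s and ¬s both at v.
All branches of the tableau close; one closing branch shown above.

Unsatisfiable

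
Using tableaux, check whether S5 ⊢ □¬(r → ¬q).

No, not valid

Tableau for the negation ¬□¬(r → ¬q):
1. ¬□¬(r → ¬q), w0
2. r → ¬q, w1
3. ¬q, w1
Accessibility: w0Rw0, w0Rw1, w1Rw0, w1Rw1
The negation has an open branch (countermodel exists).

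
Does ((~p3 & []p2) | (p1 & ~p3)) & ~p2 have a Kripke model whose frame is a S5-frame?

1. ((~p3 & []p2) | (p1 & ~p3)) & ~p2, 0
2. (~p3 & []p2) | (p1 & ~p3), 0
3. ~p2, 0
4. p1 & ~p3, 0
5. p1, 0
6. ~p3, 0
Accessibility: 0R0

Yes, satisfiable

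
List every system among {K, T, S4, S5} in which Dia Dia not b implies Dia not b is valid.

S4, S5

S4-tableau for the negation not (Dia Dia not b implies Dia not b):
1. not (Dia Dia not b implies Dia not b), w0
2. Dia Dia not b, w0   [neg-implies-rule on 1]
3. not Dia not b, w0   [neg-implies-rule on 1]
4. b, w0   [neg-Dia-rule on 3 via w0Rw0]
5. Dia not b, w1   [Dia-rule on 2: fresh world w1, w0Rw1]
6. b, w1   [neg-Dia-rule on 3 via w0Rw1]
7. not b, w2   [Dia-rule on 5: fresh world w2, w1Rw2]
8. b, w2   [neg-Dia-rule on 3 via w0Rw2]
Accessibility: w0Rw0, w0Rw1, w0Rw2, w1Rw1, w1Rw2, w2Rw2
Branch closes: b and not b both at w2.
Every branch closes (one shown): valid in S4, hence also in S5 (every theorem of S4 is a theorem of S5).
T-tableau for the negation not (Dia Dia not b implies Dia not b):
1. not (Dia Dia not b implies Dia not b), w0
2. Dia Dia not b, w0   [neg-implies-rule on 1]
3. not Dia not b, w0   [neg-implies-rule on 1]
4. b, w0   [neg-Dia-rule on 3 via w0Rw0]
5. Dia not b, w1   [Dia-rule on 2: fresh world w1, w0Rw1]
6. b, w1   [neg-Dia-rule on 3 via w0Rw1]
7. not b, w2   [Dia-rule on 5: fresh world w2, w1Rw2]
Accessibility: w0Rw0, w0Rw1, w1Rw1, w1Rw2, w2Rw2
Complete open branch: countermodel on a T-frame, so not valid in T, nor in K (the same frame is also a K-frame).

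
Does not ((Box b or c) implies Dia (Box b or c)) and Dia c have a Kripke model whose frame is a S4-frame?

Unsatisfiable

1. not ((Box b or c) implies Dia (Box b or c)) and Dia c, 0
2. not ((Box b or c) implies Dia (Box b or c)), 0
3. Dia c, 0
4. Box b or c, 0
5. not Dia (Box b or c), 0
6. not (Box b or c), 0
7. not Box b, 0
8. not c, 0
9. Box b, 0
10. b, 0
11. c, 1
12. not (Box b or c), 1
13. not Box b, 1
14. not c, 1
Accessibility: 0R0, 0R1, 1R1
Branch closes: c and not c both at 1.
All branches of the tableau close; one closing branch shown above.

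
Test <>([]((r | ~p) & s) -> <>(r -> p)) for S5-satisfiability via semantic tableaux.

Satisfiable (open branch found)

1. <>([]((r | ~p) & s) -> <>(r -> p)), w0
2. []((r | ~p) & s) -> <>(r -> p), w1
3. <>(r -> p), w1
4. r -> p, w2
5. p, w2
Accessibility: w0Rw0, w0Rw1, w0Rw2, w1Rw0, w1Rw1, w1Rw2, w2Rw0, w2Rw1, w2Rw2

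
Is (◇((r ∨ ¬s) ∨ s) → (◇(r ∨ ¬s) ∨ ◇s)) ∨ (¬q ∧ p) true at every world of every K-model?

Tableau for the negation ¬((◇((r ∨ ¬s) ∨ s) → (◇(r ∨ ¬s) ∨ ◇s)) ∨ (¬q ∧ p)):
1. ¬((◇((r ∨ ¬s) ∨ s) → (◇(r ∨ ¬s) ∨ ◇s)) ∨ (¬q ∧ p)), u
2. ¬(◇((r ∨ ¬s) ∨ s) → (◇(r ∨ ¬s) ∨ ◇s)), u   [¬∨-rule on 1]
3. ¬(¬q ∧ p), u   [¬∨-rule on 1]
4. ◇((r ∨ ¬s) ∨ s), u   [¬→-rule on 2]
5. ¬(◇(r ∨ ¬s) ∨ ◇s), u   [¬→-rule on 2]
6. ¬◇(r ∨ ¬s), u   [¬∨-rule on 5]
7. ¬◇s, u   [¬∨-rule on 5]
8. ¬p, u   [¬∧-rule on 3 (branches; this branch)]
9. (r ∨ ¬s) ∨ s, v   [◇-rule on 4: fresh world v, uRv]
10. ¬(r ∨ ¬s), v   [¬◇-rule on 6 via uRv]
11. ¬r, v   [¬∨-rule on 10]
12. s, v   [¬∨-rule on 10]
13. ¬s, v   [¬◇-rule on 7 via uRv]
Accessibility: uRv
Branch closes: s and ¬s both at v.
All branches of the negation close; one closing branch shown above.

Yes, valid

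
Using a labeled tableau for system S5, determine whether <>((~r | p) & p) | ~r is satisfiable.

1. <>((~r | p) & p) | ~r, w0
2. ~r, w0   [|-rule on 1 (branches; this branch)]
Accessibility: w0Rw0

Satisfiable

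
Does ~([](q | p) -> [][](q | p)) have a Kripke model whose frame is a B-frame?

Satisfiable (open branch found)

1. ~([](q | p) -> [][](q | p)), w0
2. [](q | p), w0
3. ~[][](q | p), w0
4. q | p, w0
5. p, w0
6. ~[](q | p), w1
7. q | p, w1
8. p, w1
9. ~(q | p), w2
10. ~q, w2
11. ~p, w2
Accessibility: w0Rw0, w0Rw1, w1Rw0, w1Rw1, w1Rw2, w2Rw1, w2Rw2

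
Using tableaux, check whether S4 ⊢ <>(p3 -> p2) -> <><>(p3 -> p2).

Valid

Tableau for the negation ~(<>(p3 -> p2) -> <><>(p3 -> p2)):
1. ~(<>(p3 -> p2) -> <><>(p3 -> p2)), u
2. <>(p3 -> p2), u   [~->-rule on 1]
3. ~<><>(p3 -> p2), u   [~->-rule on 1]
4. ~<>(p3 -> p2), u   [~<>-rule on 3 via uRu]
5. ~(p3 -> p2), u   [~<>-rule on 4 via uRu]
6. p3, u   [~->-rule on 5]
7. ~p2, u   [~->-rule on 5]
8. p3 -> p2, v   [<>-rule on 2: fresh world v, uRv]
9. ~<>(p3 -> p2), v   [~<>-rule on 3 via uRv]
10. ~(p3 -> p2), v   [~<>-rule on 4 via uRv]
11. p3, v   [~->-rule on 10]
12. ~p2, v   [~->-rule on 10]
13. p2, v   [->-rule on 8 (branches; this branch)]
Accessibility: uRu, uRv, vRv
Branch closes: p2 and ~p2 both at v.
All branches of the negation close; one closing branch shown above.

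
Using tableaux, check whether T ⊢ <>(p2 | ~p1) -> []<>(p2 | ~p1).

Invalid (countermodel exists)

Tableau for the negation ~(<>(p2 | ~p1) -> []<>(p2 | ~p1)):
1. ~(<>(p2 | ~p1) -> []<>(p2 | ~p1)), u
2. <>(p2 | ~p1), u
3. ~[]<>(p2 | ~p1), u
4. p2 | ~p1, v
5. ~p1, v
6. ~<>(p2 | ~p1), w
7. ~(p2 | ~p1), w
8. ~p2, w
9. p1, w
Accessibility: uRu, uRv, uRw, vRv, wRw
The negation has an open branch (countermodel exists).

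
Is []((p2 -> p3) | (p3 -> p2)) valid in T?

Tableau for the negation ~[]((p2 -> p3) | (p3 -> p2)):
1. ~[]((p2 -> p3) | (p3 -> p2)), w0
2. ~((p2 -> p3) | (p3 -> p2)), w1
3. ~(p2 -> p3), w1
4. ~(p3 -> p2), w1
5. p2, w1
6. ~p3, w1
7. p3, w1
8. ~p2, w1
Accessibility: w0Rw0, w0Rw1, w1Rw1
Branch closes: p3 and ~p3 both at w1.
All branches of the negation close; one closing branch shown above.

Yes, valid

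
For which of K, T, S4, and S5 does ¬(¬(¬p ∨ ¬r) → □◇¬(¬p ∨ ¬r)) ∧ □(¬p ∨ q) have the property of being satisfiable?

K, T, S4

S4-tableau for the formula:
1. ¬(¬(¬p ∨ ¬r) → □◇¬(¬p ∨ ¬r)) ∧ □(¬p ∨ q), w0
2. ¬(¬(¬p ∨ ¬r) → □◇¬(¬p ∨ ¬r)), w0
3. □(¬p ∨ q), w0
4. ¬(¬p ∨ ¬r), w0
5. ¬□◇¬(¬p ∨ ¬r), w0
6. p, w0
7. r, w0
8. ¬p ∨ q, w0
9. q, w0
10. ¬◇¬(¬p ∨ ¬r), w1
11. ¬p ∨ q, w1
12. ¬p ∨ ¬r, w1
13. q, w1
14. ¬r, w1
Accessibility: w0Rw0, w0Rw1, w1Rw1
Complete open branch: satisfiable in S4, hence also in K, T (this S4-model is also a K-model and a T-model).
S5-tableau for the formula:
1. ¬(¬(¬p ∨ ¬r) → □◇¬(¬p ∨ ¬r)) ∧ □(¬p ∨ q), w0
2. ¬(¬(¬p ∨ ¬r) → □◇¬(¬p ∨ ¬r)), w0
3. □(¬p ∨ q), w0
4. ¬(¬p ∨ ¬r), w0
5. ¬□◇¬(¬p ∨ ¬r), w0
6. p, w0
7. r, w0
8. ¬p ∨ q, w0
9. q, w0
10. ¬◇¬(¬p ∨ ¬r), w1
11. ¬p ∨ q, w1
12. ¬p ∨ ¬r, w0
13. ¬p ∨ ¬r, w1
14. q, w1
15. ¬r, w0
Accessibility: w0Rw0, w0Rw1, w1Rw0, w1Rw1
Branch closes: r and ¬r both at w0.
Every branch closes (one shown): unsatisfiable in S5.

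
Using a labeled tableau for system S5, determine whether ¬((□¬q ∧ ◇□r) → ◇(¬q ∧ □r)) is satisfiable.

Unsatisfiable (every branch closes)

1. ¬((□¬q ∧ ◇□r) → ◇(¬q ∧ □r)), 0
2. □¬q ∧ ◇□r, 0
3. ¬◇(¬q ∧ □r), 0
4. □¬q, 0
5. ◇□r, 0
6. ¬(¬q ∧ □r), 0
7. ¬q, 0
8. ¬□r, 0
9. □r, 1
10. ¬(¬q ∧ □r), 1
11. ¬q, 1
12. r, 0
13. r, 1
14. ¬□r, 1
15. ¬r, 2
16. ¬(¬q ∧ □r), 2
17. ¬q, 2
18. r, 2
Accessibility: 0R0, 0R1, 0R2, 1R0, 1R1, 1R2, 2R0, 2R1, 2R2
Branch closes: r and ¬r both at 2.
All branches of the tableau close; one closing branch shown above.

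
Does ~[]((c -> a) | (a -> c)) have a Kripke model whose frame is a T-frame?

1. ~[]((c -> a) | (a -> c)), u
2. ~((c -> a) | (a -> c)), v   [~[]-rule on 1: fresh world v, uRv]
3. ~(c -> a), v   [~|-rule on 2]
4. ~(a -> c), v   [~|-rule on 2]
5. c, v   [~->-rule on 3]
6. ~a, v   [~->-rule on 3]
7. a, v   [~->-rule on 4]
8. ~c, v   [~->-rule on 4]
Accessibility: uRu, uRv, vRv
Branch closes: a and ~a both at v.
(One branch shown.) All branches close.

No, unsatisfiable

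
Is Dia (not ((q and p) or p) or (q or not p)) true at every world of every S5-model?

Tableau for the negation not Dia (not ((q and p) or p) or (q or not p)):
1. not Dia (not ((q and p) or p) or (q or not p)), 0
2. not (not ((q and p) or p) or (q or not p)), 0
3. (q and p) or p, 0
4. not (q or not p), 0
5. not q, 0
6. p, 0
Accessibility: 0R0
The negation has an open branch (countermodel exists).

Invalid (countermodel exists)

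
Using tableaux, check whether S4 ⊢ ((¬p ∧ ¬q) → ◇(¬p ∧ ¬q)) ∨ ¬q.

Yes, valid

Tableau for the negation ¬(((¬p ∧ ¬q) → ◇(¬p ∧ ¬q)) ∨ ¬q):
1. ¬(((¬p ∧ ¬q) → ◇(¬p ∧ ¬q)) ∨ ¬q), w0
2. ¬((¬p ∧ ¬q) → ◇(¬p ∧ ¬q)), w0
3. q, w0
4. ¬p ∧ ¬q, w0
5. ¬◇(¬p ∧ ¬q), w0
6. ¬p, w0
7. ¬q, w0
Accessibility: w0Rw0
Branch closes: q and ¬q both at w0.
All branches of the negation close; one closing branch shown above.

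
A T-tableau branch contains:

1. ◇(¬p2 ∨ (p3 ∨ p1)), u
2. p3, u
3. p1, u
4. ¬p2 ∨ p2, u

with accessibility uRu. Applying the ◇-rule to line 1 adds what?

a fresh world v with uRv, and ¬p2 ∨ (p3 ∨ p1) at v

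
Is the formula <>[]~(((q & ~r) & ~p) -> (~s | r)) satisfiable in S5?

1. <>[]~(((q & ~r) & ~p) -> (~s | r)), w0
2. []~(((q & ~r) & ~p) -> (~s | r)), w1   [<>-rule on 1: fresh world w1, w0Rw1]
3. ~(((q & ~r) & ~p) -> (~s | r)), w0   [[]-rule on 2 via w1Rw0]
4. (q & ~r) & ~p, w0   [~->-rule on 3]
5. ~(~s | r), w0   [~->-rule on 3]
6. q & ~r, w0   [&-rule on 4]
7. ~p, w0   [&-rule on 4]
8. s, w0   [~|-rule on 5]
9. ~r, w0   [~|-rule on 5]
10. q, w0   [&-rule on 6]
11. ~(((q & ~r) & ~p) -> (~s | r)), w1   [[]-rule on 2 via w1Rw1]
12. (q & ~r) & ~p, w1   [~->-rule on 11]
13. ~(~s | r), w1   [~->-rule on 11]
14. q & ~r, w1   [&-rule on 12]
15. ~p, w1   [&-rule on 12]
16. s, w1   [~|-rule on 13]
17. ~r, w1   [~|-rule on 13]
18. q, w1   [&-rule on 14]
Accessibility: w0Rw0, w0Rw1, w1Rw0, w1Rw1

Satisfiable (open branch found)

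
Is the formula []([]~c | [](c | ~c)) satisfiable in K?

1. []([]~c | [](c | ~c)), 0

Satisfiable (open branch found)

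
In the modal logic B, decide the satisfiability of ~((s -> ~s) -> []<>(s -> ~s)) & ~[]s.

No, unsatisfiable

1. ~((s -> ~s) -> []<>(s -> ~s)) & ~[]s, u
2. ~((s -> ~s) -> []<>(s -> ~s)), u
3. ~[]s, u
4. s -> ~s, u
5. ~[]<>(s -> ~s), u
6. ~s, u
7. ~s, v
8. ~<>(s -> ~s), w
9. ~(s -> ~s), u
10. s, u
Accessibility: uRu, uRv, uRw, vRu, vRv, wRu, wRw
Branch closes: s and ~s both at u.
All branches of the tableau close; one closing branch shown above.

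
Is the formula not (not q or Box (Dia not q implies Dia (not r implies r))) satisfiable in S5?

Yes, satisfiable

1. not (not q or Box (Dia not q implies Dia (not r implies r))), 0
2. q, 0   [neg-or-rule on 1]
3. not Box (Dia not q implies Dia (not r implies r)), 0   [neg-or-rule on 1]
4. not (Dia not q implies Dia (not r implies r)), 1   [neg-Box-rule on 3: fresh world 1, 0R1]
5. Dia not q, 1   [neg-implies-rule on 4]
6. not Dia (not r implies r), 1   [neg-implies-rule on 4]
7. not (not r implies r), 0   [neg-Dia-rule on 6 via 1R0]
8. not r, 0   [neg-implies-rule on 7]
9. not (not r implies r), 1   [neg-Dia-rule on 6 via 1R1]
10. not r, 1   [neg-implies-rule on 9]
11. not q, 2   [Dia-rule on 5: fresh world 2, 1R2]
12. not (not r implies r), 2   [neg-Dia-rule on 6 via 1R2]
13. not r, 2   [neg-implies-rule on 12]
Accessibility: 0R0, 0R1, 0R2, 1R0, 1R1, 1R2, 2R0, 2R1, 2R2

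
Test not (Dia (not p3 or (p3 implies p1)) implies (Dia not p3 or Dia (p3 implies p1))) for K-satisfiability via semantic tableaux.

1. not (Dia (not p3 or (p3 implies p1)) implies (Dia not p3 or Dia (p3 implies p1))), 0
2. Dia (not p3 or (p3 implies p1)), 0   [neg-implies-rule on 1]
3. not (Dia not p3 or Dia (p3 implies p1)), 0   [neg-implies-rule on 1]
4. not Dia not p3, 0   [neg-or-rule on 3]
5. not Dia (p3 implies p1), 0   [neg-or-rule on 3]
6. not p3 or (p3 implies p1), 1   [Dia-rule on 2: fresh world 1, 0R1]
7. p3, 1   [neg-Dia-rule on 4 via 0R1]
8. not (p3 implies p1), 1   [neg-Dia-rule on 5 via 0R1]
9. not p1, 1   [neg-implies-rule on 8]
10. p3 implies p1, 1   [or-rule on 6 (branches; this branch)]
11. p1, 1   [implies-rule on 10 (branches; this branch)]
Accessibility: 0R1
Branch closes: p1 and not p1 both at 1.
(One branch shown.) All branches close.

Unsatisfiable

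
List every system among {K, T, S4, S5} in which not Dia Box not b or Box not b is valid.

S5-tableau for the negation not (not Dia Box not b or Box not b):
1. not (not Dia Box not b or Box not b), 0
2. Dia Box not b, 0
3. not Box not b, 0
4. Box not b, 1
5. not b, 0
6. not b, 1
7. b, 2
8. not b, 2
Accessibility: 0R0, 0R1, 0R2, 1R0, 1R1, 1R2, 2R0, 2R1, 2R2
Branch closes: b and not b both at 2.
Every branch closes (one shown): valid in S5.
S4-tableau for the negation not (not Dia Box not b or Box not b):
1. not (not Dia Box not b or Box not b), 0
2. Dia Box not b, 0
3. not Box not b, 0
4. Box not b, 1
5. not b, 1
6. b, 2
Accessibility: 0R0, 0R1, 0R2, 1R1, 2R2
Complete open branch: countermodel on an S4-frame, so not valid in S4, nor in K, T (the same frame is also a K-frame and a T-frame).

S5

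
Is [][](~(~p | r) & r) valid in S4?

Tableau for the negation ~[][](~(~p | r) & r):
1. ~[][](~(~p | r) & r), w0
2. ~[](~(~p | r) & r), w1   [~[]-rule on 1: fresh world w1, w0Rw1]
3. ~(~(~p | r) & r), w2   [~[]-rule on 2: fresh world w2, w1Rw2]
4. ~r, w2   [~&-rule on 3 (branches; this branch)]
Accessibility: w0Rw0, w0Rw1, w0Rw2, w1Rw1, w1Rw2, w2Rw2
The negation has an open branch (countermodel exists).

Invalid (countermodel exists)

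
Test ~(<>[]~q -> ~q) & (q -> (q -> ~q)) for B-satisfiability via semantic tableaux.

No, unsatisfiable

1. ~(<>[]~q -> ~q) & (q -> (q -> ~q)), 0
2. ~(<>[]~q -> ~q), 0   [&-rule on 1]
3. q -> (q -> ~q), 0   [&-rule on 1]
4. <>[]~q, 0   [~->-rule on 2]
5. q, 0   [~->-rule on 2]
6. q -> ~q, 0   [->-rule on 3 (branches; this branch)]
7. ~q, 0   [->-rule on 6 (branches; this branch)]
Accessibility: 0R0
Branch closes: q and ~q both at 0.
All branches of the tableau close; one closing branch shown above.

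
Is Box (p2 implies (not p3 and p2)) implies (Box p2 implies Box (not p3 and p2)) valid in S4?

Valid in S4

Tableau for the negation not (Box (p2 implies (not p3 and p2)) implies (Box p2 implies Box (not p3 and p2))):
1. not (Box (p2 implies (not p3 and p2)) implies (Box p2 implies Box (not p3 and p2))), u
2. Box (p2 implies (not p3 and p2)), u
3. not (Box p2 implies Box (not p3 and p2)), u
4. Box p2, u
5. not Box (not p3 and p2), u
6. p2 implies (not p3 and p2), u
7. p2, u
8. not p3 and p2, u
9. not p3, u
10. not (not p3 and p2), v
11. p2 implies (not p3 and p2), v
12. p2, v
13. p3, v
14. not p3 and p2, v
15. not p3, v
Accessibility: uRu, uRv, vRv
Branch closes: p3 and not p3 both at v.
All branches of the negation close; one closing branch shown above.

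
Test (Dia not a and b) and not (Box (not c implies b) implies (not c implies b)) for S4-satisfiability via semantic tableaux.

Unsatisfiable (every branch closes)

1. (Dia not a and b) and not (Box (not c implies b) implies (not c implies b)), w0
2. Dia not a and b, w0
3. not (Box (not c implies b) implies (not c implies b)), w0
4. Dia not a, w0
5. b, w0
6. Box (not c implies b), w0
7. not (not c implies b), w0
8. not c, w0
9. not b, w0
Accessibility: w0Rw0
Branch closes: b and not b both at w0.
All branches of the tableau close; one closing branch shown above.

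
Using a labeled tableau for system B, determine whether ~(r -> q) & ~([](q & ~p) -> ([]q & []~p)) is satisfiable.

No, unsatisfiable

1. ~(r -> q) & ~([](q & ~p) -> ([]q & []~p)), u
2. ~(r -> q), u
3. ~([](q & ~p) -> ([]q & []~p)), u
4. r, u
5. ~q, u
6. [](q & ~p), u
7. ~([]q & []~p), u
8. q & ~p, u
9. q, u
10. ~p, u
Accessibility: uRu
Branch closes: q and ~q both at u.
Every branch closes; the branch above is one of them.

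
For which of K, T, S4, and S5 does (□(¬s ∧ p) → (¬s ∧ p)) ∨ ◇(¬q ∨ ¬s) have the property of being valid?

T, S4, S5

K-tableau for the negation ¬((□(¬s ∧ p) → (¬s ∧ p)) ∨ ◇(¬q ∨ ¬s)):
1. ¬((□(¬s ∧ p) → (¬s ∧ p)) ∨ ◇(¬q ∨ ¬s)), w0
2. ¬(□(¬s ∧ p) → (¬s ∧ p)), w0   [¬∨-rule on 1]
3. ¬◇(¬q ∨ ¬s), w0   [¬∨-rule on 1]
4. □(¬s ∧ p), w0   [¬→-rule on 2]
5. ¬(¬s ∧ p), w0   [¬→-rule on 2]
6. ¬p, w0   [¬∧-rule on 5 (branches; this branch)]
Complete open branch: countermodel on a K-frame, so not valid in K.
T-tableau for the negation ¬((□(¬s ∧ p) → (¬s ∧ p)) ∨ ◇(¬q ∨ ¬s)):
1. ¬((□(¬s ∧ p) → (¬s ∧ p)) ∨ ◇(¬q ∨ ¬s)), w0
2. ¬(□(¬s ∧ p) → (¬s ∧ p)), w0   [¬∨-rule on 1]
3. ¬◇(¬q ∨ ¬s), w0   [¬∨-rule on 1]
4. □(¬s ∧ p), w0   [¬→-rule on 2]
5. ¬(¬s ∧ p), w0   [¬→-rule on 2]
6. ¬(¬q ∨ ¬s), w0   [¬◇-rule on 3 via w0Rw0]
7. q, w0   [¬∨-rule on 6]
8. s, w0   [¬∨-rule on 6]
9. ¬s ∧ p, w0   [□-rule on 4 via w0Rw0]
10. ¬s, w0   [∧-rule on 9]
11. p, w0   [∧-rule on 9]
Accessibility: w0Rw0
Branch closes: s and ¬s both at w0.
Every branch closes (one shown): valid in T, hence also in S4, S5 (every theorem of T is a theorem of S4 and S5).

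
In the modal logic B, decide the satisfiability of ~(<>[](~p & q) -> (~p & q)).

1. ~(<>[](~p & q) -> (~p & q)), w0
2. <>[](~p & q), w0
3. ~(~p & q), w0
4. ~q, w0
5. [](~p & q), w1
6. ~p & q, w0
7. ~p, w0
8. q, w0
Accessibility: w0Rw0, w0Rw1, w1Rw0, w1Rw1
Branch closes: q and ~q both at w0.
Every branch closes; the branch above is one of them.

No, unsatisfiable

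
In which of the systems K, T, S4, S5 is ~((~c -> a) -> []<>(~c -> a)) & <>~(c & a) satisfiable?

S4-tableau for the formula:
1. ~((~c -> a) -> []<>(~c -> a)) & <>~(c & a), u
2. ~((~c -> a) -> []<>(~c -> a)), u
3. <>~(c & a), u
4. ~c -> a, u
5. ~[]<>(~c -> a), u
6. a, u
7. ~(c & a), v
8. ~a, v
9. ~<>(~c -> a), w
10. ~(~c -> a), w
11. ~c, w
12. ~a, w
Accessibility: uRu, uRv, uRw, vRv, wRw
Complete open branch: satisfiable in S4, hence also in K, T (this S4-model is also a K-model and a T-model).
S5-tableau for the formula:
1. ~((~c -> a) -> []<>(~c -> a)) & <>~(c & a), u
2. ~((~c -> a) -> []<>(~c -> a)), u
3. <>~(c & a), u
4. ~c -> a, u
5. ~[]<>(~c -> a), u
6. a, u
7. ~(c & a), v
8. ~a, v
9. ~<>(~c -> a), w
10. ~(~c -> a), u
11. ~c, u
12. ~a, u
Accessibility: uRu, uRv, uRw, vRu, vRv, vRw, wRu, wRv, wRw
Branch closes: a and ~a both at u.
Every branch closes (one shown): unsatisfiable in S5.

K, T, S4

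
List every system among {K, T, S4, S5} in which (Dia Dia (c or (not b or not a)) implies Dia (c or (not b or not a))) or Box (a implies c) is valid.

T-tableau for the negation not ((Dia Dia (c or (not b or not a)) implies Dia (c or (not b or not a))) or Box (a implies c)):
1. not ((Dia Dia (c or (not b or not a)) implies Dia (c or (not b or not a))) or Box (a implies c)), 0
2. not (Dia Dia (c or (not b or not a)) implies Dia (c or (not b or not a))), 0   [neg-or-rule on 1]
3. not Box (a implies c), 0   [neg-or-rule on 1]
4. Dia Dia (c or (not b or not a)), 0   [neg-implies-rule on 2]
5. not Dia (c or (not b or not a)), 0   [neg-implies-rule on 2]
6. not (c or (not b or not a)), 0   [neg-Dia-rule on 5 via 0R0]
7. not c, 0   [neg-or-rule on 6]
8. not (not b or not a), 0   [neg-or-rule on 6]
9. b, 0   [neg-or-rule on 8]
10. a, 0   [neg-or-rule on 8]
11. not (a implies c), 1   [neg-Box-rule on 3: fresh world 1, 0R1]
12. a, 1   [neg-implies-rule on 11]
13. not c, 1   [neg-implies-rule on 11]
14. not (c or (not b or not a)), 1   [neg-Dia-rule on 5 via 0R1]
15. not (not b or not a), 1   [neg-or-rule on 14]
16. b, 1   [neg-or-rule on 15]
17. Dia (c or (not b or not a)), 2   [Dia-rule on 4: fresh world 2, 0R2]
18. not (c or (not b or not a)), 2   [neg-Dia-rule on 5 via 0R2]
19. not c, 2   [neg-or-rule on 18]
20. not (not b or not a), 2   [neg-or-rule on 18]
21. b, 2   [neg-or-rule on 20]
22. a, 2   [neg-or-rule on 20]
23. c or (not b or not a), 3   [Dia-rule on 17: fresh world 3, 2R3]
24. not b or not a, 3   [or-rule on 23 (branches; this branch)]
25. not a, 3   [or-rule on 24 (branches; this branch)]
Accessibility: 0R0, 0R1, 0R2, 1R1, 2R2, 2R3, 3R3
Complete open branch: countermodel on a T-frame, so not valid in T, nor in K (the same frame is also a K-frame).
S4-tableau for the negation not ((Dia Dia (c or (not b or not a)) implies Dia (c or (not b or not a))) or Box (a implies c)):
1. not ((Dia Dia (c or (not b or not a)) implies Dia (c or (not b or not a))) or Box (a implies c)), 0
2. not (Dia Dia (c or (not b or not a)) implies Dia (c or (not b or not a))), 0   [neg-or-rule on 1]
3. not Box (a implies c), 0   [neg-or-rule on 1]
4. Dia Dia (c or (not b or not a)), 0   [neg-implies-rule on 2]
5. not Dia (c or (not b or not a)), 0   [neg-implies-rule on 2]
6. not (c or (not b or not a)), 0   [neg-Dia-rule on 5 via 0R0]
7. not c, 0   [neg-or-rule on 6]
8. not (not b or not a), 0   [neg-or-rule on 6]
9. b, 0   [neg-or-rule on 8]
10. a, 0   [neg-or-rule on 8]
11. not (a implies c), 1   [neg-Box-rule on 3: fresh world 1, 0R1]
12. a, 1   [neg-implies-rule on 11]
13. not c, 1   [neg-implies-rule on 11]
14. not (c or (not b or not a)), 1   [neg-Dia-rule on 5 via 0R1]
15. not (not b or not a), 1   [neg-or-rule on 14]
16. b, 1   [neg-or-rule on 15]
17. Dia (c or (not b or not a)), 2   [Dia-rule on 4: fresh world 2, 0R2]
18. not (c or (not b or not a)), 2   [neg-Dia-rule on 5 via 0R2]
19. not c, 2   [neg-or-rule on 18]
20. not (not b or not a), 2   [neg-or-rule on 18]
21. b, 2   [neg-or-rule on 20]
22. a, 2   [neg-or-rule on 20]
23. c or (not b or not a), 3   [Dia-rule on 17: fresh world 3, 2R3]
24. not (c or (not b or not a)), 3   [neg-Dia-rule on 5 via 0R3]
25. not c, 3   [neg-or-rule on 24]
26. not (not b or not a), 3   [neg-or-rule on 24]
27. b, 3   [neg-or-rule on 26]
28. a, 3   [neg-or-rule on 26]
29. not b or not a, 3   [or-rule on 23 (branches; this branch)]
30. not a, 3   [or-rule on 29 (branches; this branch)]
Accessibility: 0R0, 0R1, 0R2, 0R3, 1R1, 2R2, 2R3, 3R3
Branch closes: a and not a both at 3.
Every branch closes (one shown): valid in S4, hence also in S5 (every theorem of S4 is a theorem of S5).

S4, S5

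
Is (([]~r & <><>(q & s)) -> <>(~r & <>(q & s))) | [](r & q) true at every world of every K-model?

Valid

Tableau for the negation ~((([]~r & <><>(q & s)) -> <>(~r & <>(q & s))) | [](r & q)):
1. ~((([]~r & <><>(q & s)) -> <>(~r & <>(q & s))) | [](r & q)), u
2. ~(([]~r & <><>(q & s)) -> <>(~r & <>(q & s))), u   [~|-rule on 1]
3. ~[](r & q), u   [~|-rule on 1]
4. []~r & <><>(q & s), u   [~->-rule on 2]
5. ~<>(~r & <>(q & s)), u   [~->-rule on 2]
6. []~r, u   [&-rule on 4]
7. <><>(q & s), u   [&-rule on 4]
8. ~(r & q), v   [~[]-rule on 3: fresh world v, uRv]
9. ~(~r & <>(q & s)), v   [~<>-rule on 5 via uRv]
10. ~r, v   [[]-rule on 6 via uRv]
11. ~q, v   [~&-rule on 8 (branches; this branch)]
12. ~<>(q & s), v   [~&-rule on 9 (branches; this branch)]
13. <>(q & s), w   [<>-rule on 7: fresh world w, uRw]
14. ~(~r & <>(q & s)), w   [~<>-rule on 5 via uRw]
15. ~r, w   [[]-rule on 6 via uRw]
16. ~<>(q & s), w   [~&-rule on 14 (branches; this branch)]
17. q & s, x   [<>-rule on 13: fresh world x, wRx]
18. q, x   [&-rule on 17]
19. s, x   [&-rule on 17]
20. ~(q & s), x   [~<>-rule on 16 via wRx]
21. ~s, x   [~&-rule on 20 (branches; this branch)]
Accessibility: uRv, uRw, wRx
Branch closes: s and ~s both at x.
Every branch of the negation's tableau closes; the branch above is one of them.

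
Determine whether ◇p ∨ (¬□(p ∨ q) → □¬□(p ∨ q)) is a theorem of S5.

Valid

Tableau for the negation ¬(◇p ∨ (¬□(p ∨ q) → □¬□(p ∨ q))):
1. ¬(◇p ∨ (¬□(p ∨ q) → □¬□(p ∨ q))), 0
2. ¬◇p, 0
3. ¬(¬□(p ∨ q) → □¬□(p ∨ q)), 0
4. ¬□(p ∨ q), 0
5. ¬□¬□(p ∨ q), 0
6. ¬p, 0
7. ¬(p ∨ q), 1
8. ¬p, 1
9. ¬q, 1
10. □(p ∨ q), 2
11. ¬p, 2
12. p ∨ q, 0
13. p ∨ q, 1
14. p ∨ q, 2
15. q, 0
16. q, 1
Accessibility: 0R0, 0R1, 0R2, 1R0, 1R1, 1R2, 2R0, 2R1, 2R2
Branch closes: q and ¬q both at 1.
All branches of the negation close; one closing branch shown above.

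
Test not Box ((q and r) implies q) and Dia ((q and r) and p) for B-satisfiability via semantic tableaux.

Unsatisfiable

1. not Box ((q and r) implies q) and Dia ((q and r) and p), 0
2. not Box ((q and r) implies q), 0
3. Dia ((q and r) and p), 0
4. not ((q and r) implies q), 1
5. q and r, 1
6. not q, 1
7. q, 1
8. r, 1
Accessibility: 0R0, 0R1, 1R0, 1R1
Branch closes: q and not q both at 1.
(One branch shown.) All branches close.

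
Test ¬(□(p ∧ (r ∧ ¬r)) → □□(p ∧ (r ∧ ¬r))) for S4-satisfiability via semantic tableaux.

Unsatisfiable (every branch closes)

1. ¬(□(p ∧ (r ∧ ¬r)) → □□(p ∧ (r ∧ ¬r))), w0
2. □(p ∧ (r ∧ ¬r)), w0
3. ¬□□(p ∧ (r ∧ ¬r)), w0
4. p ∧ (r ∧ ¬r), w0
5. p, w0
6. r ∧ ¬r, w0
7. r, w0
8. ¬r, w0
Accessibility: w0Rw0
Branch closes: r and ¬r both at w0.
Every branch closes; the branch above is one of them.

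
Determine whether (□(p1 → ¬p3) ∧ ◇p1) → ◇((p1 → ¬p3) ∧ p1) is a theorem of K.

Tableau for the negation ¬((□(p1 → ¬p3) ∧ ◇p1) → ◇((p1 → ¬p3) ∧ p1)):
1. ¬((□(p1 → ¬p3) ∧ ◇p1) → ◇((p1 → ¬p3) ∧ p1)), w0
2. □(p1 → ¬p3) ∧ ◇p1, w0   [¬→-rule on 1]
3. ¬◇((p1 → ¬p3) ∧ p1), w0   [¬→-rule on 1]
4. □(p1 → ¬p3), w0   [∧-rule on 2]
5. ◇p1, w0   [∧-rule on 2]
6. p1, w1   [◇-rule on 5: fresh world w1, w0Rw1]
7. ¬((p1 → ¬p3) ∧ p1), w1   [¬◇-rule on 3 via w0Rw1]
8. p1 → ¬p3, w1   [□-rule on 4 via w0Rw1]
9. ¬(p1 → ¬p3), w1   [¬∧-rule on 7 (branches; this branch)]
10. p3, w1   [¬→-rule on 9]
11. ¬p3, w1   [→-rule on 8 (branches; this branch)]
Accessibility: w0Rw1
Branch closes: p3 and ¬p3 both at w1.
Every branch of the negation's tableau closes; the branch above is one of them.

Valid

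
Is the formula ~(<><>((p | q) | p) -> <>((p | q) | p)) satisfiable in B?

1. ~(<><>((p | q) | p) -> <>((p | q) | p)), u
2. <><>((p | q) | p), u
3. ~<>((p | q) | p), u
4. ~((p | q) | p), u
5. ~(p | q), u
6. ~p, u
7. ~q, u
8. <>((p | q) | p), v
9. ~((p | q) | p), v
10. ~(p | q), v
11. ~p, v
12. ~q, v
13. (p | q) | p, w
14. p, w
Accessibility: uRu, uRv, vRu, vRv, vRw, wRv, wRw

Satisfiable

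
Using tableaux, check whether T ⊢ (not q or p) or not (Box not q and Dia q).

Valid in T

Tableau for the negation not ((not q or p) or not (Box not q and Dia q)):
1. not ((not q or p) or not (Box not q and Dia q)), 0
2. not (not q or p), 0   [neg-or-rule on 1]
3. Box not q and Dia q, 0   [neg-or-rule on 1]
4. q, 0   [neg-or-rule on 2]
5. not p, 0   [neg-or-rule on 2]
6. Box not q, 0   [and-rule on 3]
7. Dia q, 0   [and-rule on 3]
8. not q, 0   [Box-rule on 6 via 0R0]
Accessibility: 0R0
Branch closes: q and not q both at 0.
Every branch of the negation's tableau closes; the branch above is one of them.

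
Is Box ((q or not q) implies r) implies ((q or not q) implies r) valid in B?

Valid

Tableau for the negation not (Box ((q or not q) implies r) implies ((q or not q) implies r)):
1. not (Box ((q or not q) implies r) implies ((q or not q) implies r)), w0
2. Box ((q or not q) implies r), w0   [neg-implies-rule on 1]
3. not ((q or not q) implies r), w0   [neg-implies-rule on 1]
4. q or not q, w0   [neg-implies-rule on 3]
5. not r, w0   [neg-implies-rule on 3]
6. (q or not q) implies r, w0   [Box-rule on 2 via w0Rw0]
7. not q, w0   [or-rule on 4 (branches; this branch)]
8. not (q or not q), w0   [implies-rule on 6 (branches; this branch)]
9. q, w0   [neg-or-rule on 8]
Accessibility: w0Rw0
Branch closes: q and not q both at w0.
All branches of the negation close; one closing branch shown above.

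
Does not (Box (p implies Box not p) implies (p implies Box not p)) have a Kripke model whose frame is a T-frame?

1. not (Box (p implies Box not p) implies (p implies Box not p)), u
2. Box (p implies Box not p), u
3. not (p implies Box not p), u
4. p, u
5. not Box not p, u
6. p implies Box not p, u
7. Box not p, u
8. not p, u
Accessibility: uRu
Branch closes: p and not p both at u.
(One branch shown.) All branches close.

No, unsatisfiable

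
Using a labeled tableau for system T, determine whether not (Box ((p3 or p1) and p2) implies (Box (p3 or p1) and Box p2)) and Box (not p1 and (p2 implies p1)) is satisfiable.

Unsatisfiable (every branch closes)

1. not (Box ((p3 or p1) and p2) implies (Box (p3 or p1) and Box p2)) and Box (not p1 and (p2 implies p1)), 0
2. not (Box ((p3 or p1) and p2) implies (Box (p3 or p1) and Box p2)), 0   [and-rule on 1]
3. Box (not p1 and (p2 implies p1)), 0   [and-rule on 1]
4. Box ((p3 or p1) and p2), 0   [neg-implies-rule on 2]
5. not (Box (p3 or p1) and Box p2), 0   [neg-implies-rule on 2]
6. not p1 and (p2 implies p1), 0   [Box-rule on 3 via 0R0]
7. not p1, 0   [and-rule on 6]
8. p2 implies p1, 0   [and-rule on 6]
9. (p3 or p1) and p2, 0   [Box-rule on 4 via 0R0]
10. p3 or p1, 0   [and-rule on 9]
11. p2, 0   [and-rule on 9]
12. not Box p2, 0   [neg-and-rule on 5 (branches; this branch)]
13. p1, 0   [implies-rule on 8 (branches; this branch)]
Accessibility: 0R0
Branch closes: p1 and not p1 both at 0.
(One branch shown.) All branches close.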